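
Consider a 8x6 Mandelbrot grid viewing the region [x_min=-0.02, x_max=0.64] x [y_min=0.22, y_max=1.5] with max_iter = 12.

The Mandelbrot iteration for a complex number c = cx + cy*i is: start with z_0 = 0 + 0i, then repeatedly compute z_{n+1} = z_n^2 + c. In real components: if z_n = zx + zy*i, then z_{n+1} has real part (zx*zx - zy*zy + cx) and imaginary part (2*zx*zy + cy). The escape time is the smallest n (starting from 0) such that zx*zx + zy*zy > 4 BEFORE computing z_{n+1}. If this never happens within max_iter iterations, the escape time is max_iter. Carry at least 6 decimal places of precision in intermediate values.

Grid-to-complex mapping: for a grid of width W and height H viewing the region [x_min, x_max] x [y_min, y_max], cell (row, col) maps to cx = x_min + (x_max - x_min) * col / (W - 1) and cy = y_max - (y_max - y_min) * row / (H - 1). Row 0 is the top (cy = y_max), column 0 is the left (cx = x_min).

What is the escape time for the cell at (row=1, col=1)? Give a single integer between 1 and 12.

z_0 = 0 + 0i, c = 0.0743 + 1.2440i
Iter 1: z = 0.0743 + 1.2440i, |z|^2 = 1.5531
Iter 2: z = -1.4677 + 1.4288i, |z|^2 = 4.1958
Escaped at iteration 2

Answer: 2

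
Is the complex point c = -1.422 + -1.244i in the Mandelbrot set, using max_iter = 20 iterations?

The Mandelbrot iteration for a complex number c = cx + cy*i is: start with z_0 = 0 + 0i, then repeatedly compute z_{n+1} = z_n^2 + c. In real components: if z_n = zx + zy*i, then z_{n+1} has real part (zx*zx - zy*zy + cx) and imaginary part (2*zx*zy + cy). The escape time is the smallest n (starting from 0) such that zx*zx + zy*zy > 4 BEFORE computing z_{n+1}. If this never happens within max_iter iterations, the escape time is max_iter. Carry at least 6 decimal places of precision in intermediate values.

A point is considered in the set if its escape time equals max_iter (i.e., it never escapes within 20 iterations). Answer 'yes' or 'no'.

z_0 = 0 + 0i, c = -1.4220 + -1.2440i
Iter 1: z = -1.4220 + -1.2440i, |z|^2 = 3.5696
Iter 2: z = -0.9475 + 2.2939i, |z|^2 = 6.1598
Escaped at iteration 2

Answer: no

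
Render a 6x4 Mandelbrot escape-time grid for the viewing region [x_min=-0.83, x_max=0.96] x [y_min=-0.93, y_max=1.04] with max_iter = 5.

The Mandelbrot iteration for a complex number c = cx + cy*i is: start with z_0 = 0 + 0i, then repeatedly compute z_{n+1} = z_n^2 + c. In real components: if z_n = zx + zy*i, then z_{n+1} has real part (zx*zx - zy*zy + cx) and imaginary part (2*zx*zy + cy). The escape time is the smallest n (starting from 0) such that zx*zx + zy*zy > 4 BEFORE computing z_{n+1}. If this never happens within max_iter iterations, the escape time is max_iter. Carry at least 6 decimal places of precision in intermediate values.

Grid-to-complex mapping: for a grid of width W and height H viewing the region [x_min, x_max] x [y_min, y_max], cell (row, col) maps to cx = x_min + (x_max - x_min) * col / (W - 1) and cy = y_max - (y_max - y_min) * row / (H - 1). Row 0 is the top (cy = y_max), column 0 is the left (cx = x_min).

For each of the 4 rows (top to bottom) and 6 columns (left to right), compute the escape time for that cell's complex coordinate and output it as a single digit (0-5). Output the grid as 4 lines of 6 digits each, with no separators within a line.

(row=0, col=0): c = -0.8300 + 1.0400i → escape time 3
(row=0, col=1): c = -0.4720 + 1.0400i → escape time 4
(row=0, col=2): c = -0.1140 + 1.0400i → escape time 5
(row=0, col=3): c = 0.2440 + 1.0400i → escape time 3
(row=0, col=4): c = 0.6020 + 1.0400i → escape time 2
(row=0, col=5): c = 0.9600 + 1.0400i → escape time 2
(row=1, col=0): c = -0.8300 + 0.3833i → escape time 5
(row=1, col=1): c = -0.4720 + 0.3833i → escape time 5
(row=1, col=2): c = -0.1140 + 0.3833i → escape time 5
(row=1, col=3): c = 0.2440 + 0.3833i → escape time 5
(row=1, col=4): c = 0.6020 + 0.3833i → escape time 4
(row=1, col=5): c = 0.9600 + 0.3833i → escape time 2
(row=2, col=0): c = -0.8300 + -0.2733i → escape time 5
(row=2, col=1): c = -0.4720 + -0.2733i → escape time 5
(row=2, col=2): c = -0.1140 + -0.2733i → escape time 5
(row=2, col=3): c = 0.2440 + -0.2733i → escape time 5
(row=2, col=4): c = 0.6020 + -0.2733i → escape time 4
(row=2, col=5): c = 0.9600 + -0.2733i → escape time 3
(row=3, col=0): c = -0.8300 + -0.9300i → escape time 3
(row=3, col=1): c = -0.4720 + -0.9300i → escape time 4
(row=3, col=2): c = -0.1140 + -0.9300i → escape time 5
(row=3, col=3): c = 0.2440 + -0.9300i → escape time 4
(row=3, col=4): c = 0.6020 + -0.9300i → escape time 2
(row=3, col=5): c = 0.9600 + -0.9300i → escape time 2

Answer: 345322
555542
555543
345422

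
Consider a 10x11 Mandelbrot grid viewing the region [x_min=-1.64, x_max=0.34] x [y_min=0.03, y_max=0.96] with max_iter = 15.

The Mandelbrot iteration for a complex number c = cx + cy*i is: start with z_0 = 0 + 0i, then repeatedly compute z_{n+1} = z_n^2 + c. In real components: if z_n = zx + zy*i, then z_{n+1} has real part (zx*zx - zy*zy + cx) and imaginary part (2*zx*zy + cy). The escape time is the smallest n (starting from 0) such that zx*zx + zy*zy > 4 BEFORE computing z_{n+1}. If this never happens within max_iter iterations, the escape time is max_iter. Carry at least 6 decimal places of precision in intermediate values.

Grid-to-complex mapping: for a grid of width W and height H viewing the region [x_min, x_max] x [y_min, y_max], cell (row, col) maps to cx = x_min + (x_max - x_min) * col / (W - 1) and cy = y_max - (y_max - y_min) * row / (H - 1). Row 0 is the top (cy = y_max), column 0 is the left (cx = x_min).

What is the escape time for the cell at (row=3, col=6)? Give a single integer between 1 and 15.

z_0 = 0 + 0i, c = -0.3200 + 0.6810i
Iter 1: z = -0.3200 + 0.6810i, |z|^2 = 0.5662
Iter 2: z = -0.6814 + 0.2452i, |z|^2 = 0.5244
Iter 3: z = 0.0841 + 0.3469i, |z|^2 = 0.1274
Iter 4: z = -0.4333 + 0.7394i, |z|^2 = 0.7344
Iter 5: z = -0.6790 + 0.0403i, |z|^2 = 0.4626
Iter 6: z = 0.1394 + 0.6263i, |z|^2 = 0.4117
Iter 7: z = -0.6928 + 0.8556i, |z|^2 = 1.2120
Iter 8: z = -0.5720 + -0.5045i, |z|^2 = 0.5817
Iter 9: z = -0.2473 + 1.2582i, |z|^2 = 1.6442
Iter 10: z = -1.8418 + 0.0587i, |z|^2 = 3.3959
Iter 11: z = 3.0690 + 0.4647i, |z|^2 = 9.6344
Escaped at iteration 11

Answer: 11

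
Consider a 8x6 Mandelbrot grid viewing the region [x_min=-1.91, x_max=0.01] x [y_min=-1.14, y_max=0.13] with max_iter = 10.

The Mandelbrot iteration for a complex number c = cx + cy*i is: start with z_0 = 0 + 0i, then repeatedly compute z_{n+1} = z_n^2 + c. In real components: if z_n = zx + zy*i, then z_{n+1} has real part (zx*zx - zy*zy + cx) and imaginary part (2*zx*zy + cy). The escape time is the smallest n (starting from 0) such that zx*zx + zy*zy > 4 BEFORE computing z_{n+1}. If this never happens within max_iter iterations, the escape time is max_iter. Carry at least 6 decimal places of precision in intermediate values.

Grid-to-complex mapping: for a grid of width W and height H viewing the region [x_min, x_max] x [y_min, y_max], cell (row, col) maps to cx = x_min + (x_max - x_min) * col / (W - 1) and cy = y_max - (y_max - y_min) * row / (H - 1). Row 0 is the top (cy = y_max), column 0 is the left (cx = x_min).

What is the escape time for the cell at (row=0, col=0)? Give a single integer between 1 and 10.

Answer: 4

Derivation:
z_0 = 0 + 0i, c = -1.9100 + 0.1300i
Iter 1: z = -1.9100 + 0.1300i, |z|^2 = 3.6650
Iter 2: z = 1.7212 + -0.3666i, |z|^2 = 3.0969
Iter 3: z = 0.9181 + -1.1320i, |z|^2 = 2.1244
Iter 4: z = -2.3484 + -1.9486i, |z|^2 = 9.3122
Escaped at iteration 4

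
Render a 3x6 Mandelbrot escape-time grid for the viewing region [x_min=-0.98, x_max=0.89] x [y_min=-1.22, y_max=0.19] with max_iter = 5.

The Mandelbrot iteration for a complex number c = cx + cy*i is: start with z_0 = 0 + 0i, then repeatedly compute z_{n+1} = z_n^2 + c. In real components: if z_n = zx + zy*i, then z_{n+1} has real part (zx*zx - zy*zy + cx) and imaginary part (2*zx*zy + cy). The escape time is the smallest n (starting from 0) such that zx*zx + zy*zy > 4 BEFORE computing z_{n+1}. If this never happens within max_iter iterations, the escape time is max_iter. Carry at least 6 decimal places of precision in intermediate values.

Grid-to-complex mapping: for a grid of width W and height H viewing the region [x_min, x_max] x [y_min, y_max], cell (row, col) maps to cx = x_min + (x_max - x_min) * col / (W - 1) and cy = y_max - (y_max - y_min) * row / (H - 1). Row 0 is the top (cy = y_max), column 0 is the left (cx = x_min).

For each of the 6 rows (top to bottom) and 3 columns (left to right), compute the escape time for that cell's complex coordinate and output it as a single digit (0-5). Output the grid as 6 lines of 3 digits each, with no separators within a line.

Answer: 553
553
553
452
352
332

Derivation:
(row=0, col=0): c = -0.9800 + 0.1900i → escape time 5
(row=0, col=1): c = -0.0450 + 0.1900i → escape time 5
(row=0, col=2): c = 0.8900 + 0.1900i → escape time 3
(row=1, col=0): c = -0.9800 + -0.0920i → escape time 5
(row=1, col=1): c = -0.0450 + -0.0920i → escape time 5
(row=1, col=2): c = 0.8900 + -0.0920i → escape time 3
(row=2, col=0): c = -0.9800 + -0.3740i → escape time 5
(row=2, col=1): c = -0.0450 + -0.3740i → escape time 5
(row=2, col=2): c = 0.8900 + -0.3740i → escape time 3
(row=3, col=0): c = -0.9800 + -0.6560i → escape time 4
(row=3, col=1): c = -0.0450 + -0.6560i → escape time 5
(row=3, col=2): c = 0.8900 + -0.6560i → escape time 2
(row=4, col=0): c = -0.9800 + -0.9380i → escape time 3
(row=4, col=1): c = -0.0450 + -0.9380i → escape time 5
(row=4, col=2): c = 0.8900 + -0.9380i → escape time 2
(row=5, col=0): c = -0.9800 + -1.2200i → escape time 3
(row=5, col=1): c = -0.0450 + -1.2200i → escape time 3
(row=5, col=2): c = 0.8900 + -1.2200i → escape time 2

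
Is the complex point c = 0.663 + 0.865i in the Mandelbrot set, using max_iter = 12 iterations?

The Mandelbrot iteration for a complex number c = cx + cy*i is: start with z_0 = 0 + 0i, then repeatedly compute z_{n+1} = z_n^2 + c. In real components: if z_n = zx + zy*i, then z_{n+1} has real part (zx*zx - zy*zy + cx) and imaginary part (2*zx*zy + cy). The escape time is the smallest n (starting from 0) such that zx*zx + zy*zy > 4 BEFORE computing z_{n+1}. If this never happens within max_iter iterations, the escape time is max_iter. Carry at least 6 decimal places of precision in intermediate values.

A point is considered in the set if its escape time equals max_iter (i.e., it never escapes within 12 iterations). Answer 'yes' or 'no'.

Answer: no

Derivation:
z_0 = 0 + 0i, c = 0.6630 + 0.8650i
Iter 1: z = 0.6630 + 0.8650i, |z|^2 = 1.1878
Iter 2: z = 0.3543 + 2.0120i, |z|^2 = 4.1737
Escaped at iteration 2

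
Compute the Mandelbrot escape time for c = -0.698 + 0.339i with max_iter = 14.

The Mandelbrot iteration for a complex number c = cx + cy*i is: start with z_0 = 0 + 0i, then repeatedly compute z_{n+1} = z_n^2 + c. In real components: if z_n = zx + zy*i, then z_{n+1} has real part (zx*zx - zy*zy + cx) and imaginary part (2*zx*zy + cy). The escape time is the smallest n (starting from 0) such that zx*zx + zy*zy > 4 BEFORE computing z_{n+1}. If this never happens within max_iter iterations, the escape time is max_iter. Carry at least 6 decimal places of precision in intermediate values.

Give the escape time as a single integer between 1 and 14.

Answer: 14

Derivation:
z_0 = 0 + 0i, c = -0.6980 + 0.3390i
Iter 1: z = -0.6980 + 0.3390i, |z|^2 = 0.6021
Iter 2: z = -0.3257 + -0.1342i, |z|^2 = 0.1241
Iter 3: z = -0.6099 + 0.4265i, |z|^2 = 0.5539
Iter 4: z = -0.5078 + -0.1812i, |z|^2 = 0.2907
Iter 5: z = -0.4729 + 0.5231i, |z|^2 = 0.4972
Iter 6: z = -0.7479 + -0.1557i, |z|^2 = 0.5836
Iter 7: z = -0.1629 + 0.5720i, |z|^2 = 0.3537
Iter 8: z = -0.9986 + 0.1527i, |z|^2 = 1.0205
Iter 9: z = 0.2759 + 0.0340i, |z|^2 = 0.0773
Iter 10: z = -0.6230 + 0.3578i, |z|^2 = 0.5162
Iter 11: z = -0.4378 + -0.1068i, |z|^2 = 0.2031
Iter 12: z = -0.5177 + 0.4325i, |z|^2 = 0.4551
Iter 13: z = -0.6171 + -0.1089i, |z|^2 = 0.3926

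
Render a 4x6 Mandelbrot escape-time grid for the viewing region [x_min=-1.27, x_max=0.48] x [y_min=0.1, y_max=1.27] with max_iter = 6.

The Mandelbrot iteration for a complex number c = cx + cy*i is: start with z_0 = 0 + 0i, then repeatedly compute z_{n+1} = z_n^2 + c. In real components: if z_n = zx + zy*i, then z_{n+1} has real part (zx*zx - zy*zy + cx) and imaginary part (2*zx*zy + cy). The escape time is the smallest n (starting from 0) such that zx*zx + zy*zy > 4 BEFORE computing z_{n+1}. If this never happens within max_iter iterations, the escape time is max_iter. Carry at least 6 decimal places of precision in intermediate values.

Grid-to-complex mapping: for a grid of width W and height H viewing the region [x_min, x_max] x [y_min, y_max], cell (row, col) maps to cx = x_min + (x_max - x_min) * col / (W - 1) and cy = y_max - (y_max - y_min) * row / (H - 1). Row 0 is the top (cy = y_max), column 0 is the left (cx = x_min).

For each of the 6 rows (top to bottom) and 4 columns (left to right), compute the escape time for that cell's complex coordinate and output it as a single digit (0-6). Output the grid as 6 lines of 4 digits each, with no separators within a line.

(row=0, col=0): c = -1.2700 + 1.2700i → escape time 2
(row=0, col=1): c = -0.6867 + 1.2700i → escape time 3
(row=0, col=2): c = -0.1033 + 1.2700i → escape time 3
(row=0, col=3): c = 0.4800 + 1.2700i → escape time 2
(row=1, col=0): c = -1.2700 + 1.0360i → escape time 3
(row=1, col=1): c = -0.6867 + 1.0360i → escape time 3
(row=1, col=2): c = -0.1033 + 1.0360i → escape time 6
(row=1, col=3): c = 0.4800 + 1.0360i → escape time 2
(row=2, col=0): c = -1.2700 + 0.8020i → escape time 3
(row=2, col=1): c = -0.6867 + 0.8020i → escape time 4
(row=2, col=2): c = -0.1033 + 0.8020i → escape time 6
(row=2, col=3): c = 0.4800 + 0.8020i → escape time 3
(row=3, col=0): c = -1.2700 + 0.5680i → escape time 3
(row=3, col=1): c = -0.6867 + 0.5680i → escape time 6
(row=3, col=2): c = -0.1033 + 0.5680i → escape time 6
(row=3, col=3): c = 0.4800 + 0.5680i → escape time 5
(row=4, col=0): c = -1.2700 + 0.3340i → escape time 6
(row=4, col=1): c = -0.6867 + 0.3340i → escape time 6
(row=4, col=2): c = -0.1033 + 0.3340i → escape time 6
(row=4, col=3): c = 0.4800 + 0.3340i → escape time 6
(row=5, col=0): c = -1.2700 + 0.1000i → escape time 6
(row=5, col=1): c = -0.6867 + 0.1000i → escape time 6
(row=5, col=2): c = -0.1033 + 0.1000i → escape time 6
(row=5, col=3): c = 0.4800 + 0.1000i → escape time 5

Answer: 2332
3362
3463
3665
6666
6665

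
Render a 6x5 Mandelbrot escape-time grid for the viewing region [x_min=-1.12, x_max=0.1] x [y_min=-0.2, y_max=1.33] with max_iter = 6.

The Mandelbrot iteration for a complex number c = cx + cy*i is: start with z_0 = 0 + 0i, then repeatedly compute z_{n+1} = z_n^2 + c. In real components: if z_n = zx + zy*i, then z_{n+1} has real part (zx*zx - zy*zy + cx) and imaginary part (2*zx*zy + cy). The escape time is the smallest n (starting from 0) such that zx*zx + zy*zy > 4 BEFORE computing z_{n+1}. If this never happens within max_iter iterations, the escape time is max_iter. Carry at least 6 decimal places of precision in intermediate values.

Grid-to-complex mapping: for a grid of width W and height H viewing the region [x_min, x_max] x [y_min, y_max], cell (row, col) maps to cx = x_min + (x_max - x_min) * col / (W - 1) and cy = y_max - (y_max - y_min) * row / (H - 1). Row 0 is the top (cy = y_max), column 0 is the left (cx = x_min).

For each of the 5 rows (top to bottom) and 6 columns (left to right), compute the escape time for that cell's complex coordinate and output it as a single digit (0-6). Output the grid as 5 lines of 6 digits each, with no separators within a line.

Answer: 222222
334565
456666
666666
666666

Derivation:
(row=0, col=0): c = -1.1200 + 1.3300i → escape time 2
(row=0, col=1): c = -0.8760 + 1.3300i → escape time 2
(row=0, col=2): c = -0.6320 + 1.3300i → escape time 2
(row=0, col=3): c = -0.3880 + 1.3300i → escape time 2
(row=0, col=4): c = -0.1440 + 1.3300i → escape time 2
(row=0, col=5): c = 0.1000 + 1.3300i → escape time 2
(row=1, col=0): c = -1.1200 + 0.9475i → escape time 3
(row=1, col=1): c = -0.8760 + 0.9475i → escape time 3
(row=1, col=2): c = -0.6320 + 0.9475i → escape time 4
(row=1, col=3): c = -0.3880 + 0.9475i → escape time 5
(row=1, col=4): c = -0.1440 + 0.9475i → escape time 6
(row=1, col=5): c = 0.1000 + 0.9475i → escape time 5
(row=2, col=0): c = -1.1200 + 0.5650i → escape time 4
(row=2, col=1): c = -0.8760 + 0.5650i → escape time 5
(row=2, col=2): c = -0.6320 + 0.5650i → escape time 6
(row=2, col=3): c = -0.3880 + 0.5650i → escape time 6
(row=2, col=4): c = -0.1440 + 0.5650i → escape time 6
(row=2, col=5): c = 0.1000 + 0.5650i → escape time 6
(row=3, col=0): c = -1.1200 + 0.1825i → escape time 6
(row=3, col=1): c = -0.8760 + 0.1825i → escape time 6
(row=3, col=2): c = -0.6320 + 0.1825i → escape time 6
(row=3, col=3): c = -0.3880 + 0.1825i → escape time 6
(row=3, col=4): c = -0.1440 + 0.1825i → escape time 6
(row=3, col=5): c = 0.1000 + 0.1825i → escape time 6
(row=4, col=0): c = -1.1200 + -0.2000i → escape time 6
(row=4, col=1): c = -0.8760 + -0.2000i → escape time 6
(row=4, col=2): c = -0.6320 + -0.2000i → escape time 6
(row=4, col=3): c = -0.3880 + -0.2000i → escape time 6
(row=4, col=4): c = -0.1440 + -0.2000i → escape time 6
(row=4, col=5): c = 0.1000 + -0.2000i → escape time 6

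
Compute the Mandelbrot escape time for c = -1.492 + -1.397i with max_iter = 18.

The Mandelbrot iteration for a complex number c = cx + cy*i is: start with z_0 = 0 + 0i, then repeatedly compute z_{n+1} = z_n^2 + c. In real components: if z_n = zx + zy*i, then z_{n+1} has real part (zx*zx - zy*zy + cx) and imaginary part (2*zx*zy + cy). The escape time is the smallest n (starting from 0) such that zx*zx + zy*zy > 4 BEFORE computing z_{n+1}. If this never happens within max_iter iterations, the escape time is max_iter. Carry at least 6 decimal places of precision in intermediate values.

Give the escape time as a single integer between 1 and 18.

Answer: 1

Derivation:
z_0 = 0 + 0i, c = -1.4920 + -1.3970i
Iter 1: z = -1.4920 + -1.3970i, |z|^2 = 4.1777
Escaped at iteration 1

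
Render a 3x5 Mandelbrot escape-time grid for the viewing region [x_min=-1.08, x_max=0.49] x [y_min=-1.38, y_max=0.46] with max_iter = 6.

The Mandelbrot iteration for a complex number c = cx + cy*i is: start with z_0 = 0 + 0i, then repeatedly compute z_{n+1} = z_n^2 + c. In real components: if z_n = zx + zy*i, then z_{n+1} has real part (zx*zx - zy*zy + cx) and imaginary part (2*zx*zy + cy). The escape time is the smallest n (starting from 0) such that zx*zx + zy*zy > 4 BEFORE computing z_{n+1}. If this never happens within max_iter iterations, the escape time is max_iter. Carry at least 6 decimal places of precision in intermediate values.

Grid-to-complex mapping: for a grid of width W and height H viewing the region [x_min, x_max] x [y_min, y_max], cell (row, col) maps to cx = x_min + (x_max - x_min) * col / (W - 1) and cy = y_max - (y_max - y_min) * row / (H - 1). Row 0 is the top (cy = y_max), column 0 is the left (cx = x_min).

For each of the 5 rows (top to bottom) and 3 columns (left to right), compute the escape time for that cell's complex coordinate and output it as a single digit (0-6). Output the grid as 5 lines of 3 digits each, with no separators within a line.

(row=0, col=0): c = -1.0800 + 0.4600i → escape time 5
(row=0, col=1): c = -0.2950 + 0.4600i → escape time 6
(row=0, col=2): c = 0.4900 + 0.4600i → escape time 5
(row=1, col=0): c = -1.0800 + 0.0000i → escape time 6
(row=1, col=1): c = -0.2950 + 0.0000i → escape time 6
(row=1, col=2): c = 0.4900 + 0.0000i → escape time 5
(row=2, col=0): c = -1.0800 + -0.4600i → escape time 5
(row=2, col=1): c = -0.2950 + -0.4600i → escape time 6
(row=2, col=2): c = 0.4900 + -0.4600i → escape time 5
(row=3, col=0): c = -1.0800 + -0.9200i → escape time 3
(row=3, col=1): c = -0.2950 + -0.9200i → escape time 6
(row=3, col=2): c = 0.4900 + -0.9200i → escape time 3
(row=4, col=0): c = -1.0800 + -1.3800i → escape time 2
(row=4, col=1): c = -0.2950 + -1.3800i → escape time 2
(row=4, col=2): c = 0.4900 + -1.3800i → escape time 2

Answer: 565
665
565
363
222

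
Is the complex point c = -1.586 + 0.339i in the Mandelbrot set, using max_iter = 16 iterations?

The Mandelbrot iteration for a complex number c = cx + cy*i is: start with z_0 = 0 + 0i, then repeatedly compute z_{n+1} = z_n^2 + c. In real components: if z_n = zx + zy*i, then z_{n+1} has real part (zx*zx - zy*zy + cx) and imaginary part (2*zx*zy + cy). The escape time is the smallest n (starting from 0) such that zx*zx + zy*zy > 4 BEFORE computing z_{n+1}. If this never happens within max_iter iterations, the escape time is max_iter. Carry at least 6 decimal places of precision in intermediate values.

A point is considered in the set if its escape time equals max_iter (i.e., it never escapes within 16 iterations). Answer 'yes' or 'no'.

z_0 = 0 + 0i, c = -1.5860 + 0.3390i
Iter 1: z = -1.5860 + 0.3390i, |z|^2 = 2.6303
Iter 2: z = 0.8145 + -0.7363i, |z|^2 = 1.2055
Iter 3: z = -1.4648 + -0.8604i, |z|^2 = 2.8859
Iter 4: z = -0.1807 + 2.8596i, |z|^2 = 8.2101
Escaped at iteration 4

Answer: no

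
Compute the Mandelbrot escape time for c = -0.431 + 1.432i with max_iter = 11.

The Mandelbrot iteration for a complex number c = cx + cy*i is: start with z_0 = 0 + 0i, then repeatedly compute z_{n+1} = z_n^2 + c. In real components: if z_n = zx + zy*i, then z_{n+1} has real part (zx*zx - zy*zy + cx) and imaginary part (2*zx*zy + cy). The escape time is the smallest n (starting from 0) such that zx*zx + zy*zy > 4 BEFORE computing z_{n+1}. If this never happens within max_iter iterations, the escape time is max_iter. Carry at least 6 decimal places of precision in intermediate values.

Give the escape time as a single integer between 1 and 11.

z_0 = 0 + 0i, c = -0.4310 + 1.4320i
Iter 1: z = -0.4310 + 1.4320i, |z|^2 = 2.2364
Iter 2: z = -2.2959 + 0.1976i, |z|^2 = 5.3100
Escaped at iteration 2

Answer: 2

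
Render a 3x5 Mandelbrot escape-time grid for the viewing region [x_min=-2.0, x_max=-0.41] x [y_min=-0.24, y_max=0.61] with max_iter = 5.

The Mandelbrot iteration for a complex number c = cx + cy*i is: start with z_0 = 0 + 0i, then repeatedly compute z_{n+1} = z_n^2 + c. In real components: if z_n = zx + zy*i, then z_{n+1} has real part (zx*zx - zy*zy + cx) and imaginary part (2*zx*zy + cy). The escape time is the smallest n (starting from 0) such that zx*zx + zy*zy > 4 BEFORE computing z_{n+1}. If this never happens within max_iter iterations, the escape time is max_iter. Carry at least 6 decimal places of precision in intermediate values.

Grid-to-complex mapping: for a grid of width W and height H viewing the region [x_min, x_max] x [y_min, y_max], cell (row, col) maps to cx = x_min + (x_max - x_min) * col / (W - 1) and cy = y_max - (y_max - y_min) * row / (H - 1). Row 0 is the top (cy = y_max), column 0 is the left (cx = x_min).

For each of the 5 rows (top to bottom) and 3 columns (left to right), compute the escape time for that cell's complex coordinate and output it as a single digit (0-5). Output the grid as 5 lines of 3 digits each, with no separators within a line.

Answer: 135
155
155
155
155

Derivation:
(row=0, col=0): c = -2.0000 + 0.6100i → escape time 1
(row=0, col=1): c = -1.2050 + 0.6100i → escape time 3
(row=0, col=2): c = -0.4100 + 0.6100i → escape time 5
(row=1, col=0): c = -2.0000 + 0.3975i → escape time 1
(row=1, col=1): c = -1.2050 + 0.3975i → escape time 5
(row=1, col=2): c = -0.4100 + 0.3975i → escape time 5
(row=2, col=0): c = -2.0000 + 0.1850i → escape time 1
(row=2, col=1): c = -1.2050 + 0.1850i → escape time 5
(row=2, col=2): c = -0.4100 + 0.1850i → escape time 5
(row=3, col=0): c = -2.0000 + -0.0275i → escape time 1
(row=3, col=1): c = -1.2050 + -0.0275i → escape time 5
(row=3, col=2): c = -0.4100 + -0.0275i → escape time 5
(row=4, col=0): c = -2.0000 + -0.2400i → escape time 1
(row=4, col=1): c = -1.2050 + -0.2400i → escape time 5
(row=4, col=2): c = -0.4100 + -0.2400i → escape time 5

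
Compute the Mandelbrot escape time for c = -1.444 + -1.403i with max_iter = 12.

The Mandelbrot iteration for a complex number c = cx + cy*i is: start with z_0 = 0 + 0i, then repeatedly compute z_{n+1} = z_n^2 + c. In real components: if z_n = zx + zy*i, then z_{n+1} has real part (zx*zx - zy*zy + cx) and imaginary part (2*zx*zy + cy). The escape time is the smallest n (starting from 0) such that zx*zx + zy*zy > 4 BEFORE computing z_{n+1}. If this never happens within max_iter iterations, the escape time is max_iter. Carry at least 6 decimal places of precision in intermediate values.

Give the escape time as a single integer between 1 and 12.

z_0 = 0 + 0i, c = -1.4440 + -1.4030i
Iter 1: z = -1.4440 + -1.4030i, |z|^2 = 4.0535
Escaped at iteration 1

Answer: 1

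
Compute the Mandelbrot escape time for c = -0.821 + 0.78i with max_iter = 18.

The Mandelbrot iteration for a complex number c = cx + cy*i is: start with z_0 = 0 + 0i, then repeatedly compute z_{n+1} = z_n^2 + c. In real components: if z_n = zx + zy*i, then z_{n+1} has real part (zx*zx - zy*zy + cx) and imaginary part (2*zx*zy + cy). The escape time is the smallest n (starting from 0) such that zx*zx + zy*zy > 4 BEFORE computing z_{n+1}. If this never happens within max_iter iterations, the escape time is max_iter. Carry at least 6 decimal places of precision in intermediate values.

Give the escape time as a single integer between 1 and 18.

z_0 = 0 + 0i, c = -0.8210 + 0.7800i
Iter 1: z = -0.8210 + 0.7800i, |z|^2 = 1.2824
Iter 2: z = -0.7554 + -0.5008i, |z|^2 = 0.8213
Iter 3: z = -0.5012 + 1.5365i, |z|^2 = 2.6120
Iter 4: z = -2.9307 + -0.7602i, |z|^2 = 9.1666
Escaped at iteration 4

Answer: 4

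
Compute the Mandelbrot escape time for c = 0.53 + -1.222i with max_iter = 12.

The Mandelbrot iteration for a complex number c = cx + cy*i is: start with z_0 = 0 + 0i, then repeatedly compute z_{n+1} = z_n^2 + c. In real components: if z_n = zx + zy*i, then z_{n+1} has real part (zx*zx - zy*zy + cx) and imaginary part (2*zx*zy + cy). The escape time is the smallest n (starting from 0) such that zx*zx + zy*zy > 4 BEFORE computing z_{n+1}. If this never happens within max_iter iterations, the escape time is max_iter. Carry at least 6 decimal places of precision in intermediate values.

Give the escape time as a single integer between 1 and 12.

z_0 = 0 + 0i, c = 0.5300 + -1.2220i
Iter 1: z = 0.5300 + -1.2220i, |z|^2 = 1.7742
Iter 2: z = -0.6824 + -2.5173i, |z|^2 = 6.8025
Escaped at iteration 2

Answer: 2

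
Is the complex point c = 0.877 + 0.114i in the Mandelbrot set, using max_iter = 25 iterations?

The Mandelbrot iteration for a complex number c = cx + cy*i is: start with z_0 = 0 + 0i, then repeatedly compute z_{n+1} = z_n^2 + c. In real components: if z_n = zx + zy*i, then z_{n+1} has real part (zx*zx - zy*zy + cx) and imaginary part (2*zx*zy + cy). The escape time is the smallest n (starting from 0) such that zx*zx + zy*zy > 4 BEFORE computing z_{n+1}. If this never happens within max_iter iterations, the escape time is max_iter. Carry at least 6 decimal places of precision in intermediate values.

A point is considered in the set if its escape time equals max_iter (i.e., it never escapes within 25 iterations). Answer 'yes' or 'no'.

z_0 = 0 + 0i, c = 0.8770 + 0.1140i
Iter 1: z = 0.8770 + 0.1140i, |z|^2 = 0.7821
Iter 2: z = 1.6331 + 0.3140i, |z|^2 = 2.7657
Iter 3: z = 3.4456 + 1.1395i, |z|^2 = 13.1702
Escaped at iteration 3

Answer: no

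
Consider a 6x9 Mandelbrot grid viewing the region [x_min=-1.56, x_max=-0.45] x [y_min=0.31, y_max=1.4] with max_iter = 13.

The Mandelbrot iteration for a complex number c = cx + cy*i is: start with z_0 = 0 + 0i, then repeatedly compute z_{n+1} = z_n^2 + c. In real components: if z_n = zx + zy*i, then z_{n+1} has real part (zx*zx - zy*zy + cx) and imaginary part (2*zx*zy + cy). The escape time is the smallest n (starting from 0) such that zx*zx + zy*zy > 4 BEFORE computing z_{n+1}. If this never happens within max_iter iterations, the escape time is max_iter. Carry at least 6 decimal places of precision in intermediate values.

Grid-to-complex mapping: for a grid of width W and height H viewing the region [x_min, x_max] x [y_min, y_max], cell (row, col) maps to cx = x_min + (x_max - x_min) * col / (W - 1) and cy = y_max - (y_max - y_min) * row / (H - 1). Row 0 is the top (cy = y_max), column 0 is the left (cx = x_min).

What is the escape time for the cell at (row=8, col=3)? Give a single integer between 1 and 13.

Answer: 10

Derivation:
z_0 = 0 + 0i, c = -0.8940 + 0.3100i
Iter 1: z = -0.8940 + 0.3100i, |z|^2 = 0.8953
Iter 2: z = -0.1909 + -0.2443i, |z|^2 = 0.0961
Iter 3: z = -0.9172 + 0.4032i, |z|^2 = 1.0039
Iter 4: z = -0.2153 + -0.4298i, |z|^2 = 0.2310
Iter 5: z = -1.0323 + 0.4950i, |z|^2 = 1.3108
Iter 6: z = -0.0733 + -0.7121i, |z|^2 = 0.5124
Iter 7: z = -1.3957 + 0.4144i, |z|^2 = 2.1197
Iter 8: z = 0.8822 + -0.8468i, |z|^2 = 1.4953
Iter 9: z = -0.8328 + -1.1841i, |z|^2 = 2.0955
Iter 10: z = -1.6025 + 2.2821i, |z|^2 = 7.7761
Escaped at iteration 10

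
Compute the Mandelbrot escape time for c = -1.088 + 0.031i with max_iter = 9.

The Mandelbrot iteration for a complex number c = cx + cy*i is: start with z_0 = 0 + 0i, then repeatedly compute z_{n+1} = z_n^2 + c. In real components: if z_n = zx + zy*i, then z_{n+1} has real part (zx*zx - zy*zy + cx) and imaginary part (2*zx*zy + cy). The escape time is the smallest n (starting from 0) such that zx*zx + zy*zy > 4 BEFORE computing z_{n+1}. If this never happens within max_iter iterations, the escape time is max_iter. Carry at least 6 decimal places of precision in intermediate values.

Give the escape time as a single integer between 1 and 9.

Answer: 9

Derivation:
z_0 = 0 + 0i, c = -1.0880 + 0.0310i
Iter 1: z = -1.0880 + 0.0310i, |z|^2 = 1.1847
Iter 2: z = 0.0948 + -0.0365i, |z|^2 = 0.0103
Iter 3: z = -1.0803 + 0.0241i, |z|^2 = 1.1677
Iter 4: z = 0.0786 + -0.0210i, |z|^2 = 0.0066
Iter 5: z = -1.0823 + 0.0277i, |z|^2 = 1.1721
Iter 6: z = 0.0825 + -0.0289i, |z|^2 = 0.0077
Iter 7: z = -1.0820 + 0.0262i, |z|^2 = 1.1715
Iter 8: z = 0.0821 + -0.0257i, |z|^2 = 0.0074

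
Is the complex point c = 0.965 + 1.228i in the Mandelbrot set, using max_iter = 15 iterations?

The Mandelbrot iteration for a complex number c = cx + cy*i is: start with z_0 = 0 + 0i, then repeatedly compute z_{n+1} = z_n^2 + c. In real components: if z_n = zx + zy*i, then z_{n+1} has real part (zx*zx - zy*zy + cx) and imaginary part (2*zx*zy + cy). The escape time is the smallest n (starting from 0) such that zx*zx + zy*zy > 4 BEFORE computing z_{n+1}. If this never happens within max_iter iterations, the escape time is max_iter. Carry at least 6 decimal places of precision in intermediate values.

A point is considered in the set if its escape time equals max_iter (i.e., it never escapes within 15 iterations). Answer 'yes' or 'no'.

Answer: no

Derivation:
z_0 = 0 + 0i, c = 0.9650 + 1.2280i
Iter 1: z = 0.9650 + 1.2280i, |z|^2 = 2.4392
Iter 2: z = 0.3882 + 3.5980i, |z|^2 = 13.0966
Escaped at iteration 2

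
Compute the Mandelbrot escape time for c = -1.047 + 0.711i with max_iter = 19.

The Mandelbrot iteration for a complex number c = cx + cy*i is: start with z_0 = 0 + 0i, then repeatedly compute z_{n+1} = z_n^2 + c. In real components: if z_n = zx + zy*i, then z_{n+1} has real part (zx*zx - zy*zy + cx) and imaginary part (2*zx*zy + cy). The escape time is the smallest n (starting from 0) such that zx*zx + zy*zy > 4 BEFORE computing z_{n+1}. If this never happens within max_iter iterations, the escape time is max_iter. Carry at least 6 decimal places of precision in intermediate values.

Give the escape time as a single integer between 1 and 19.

Answer: 3

Derivation:
z_0 = 0 + 0i, c = -1.0470 + 0.7110i
Iter 1: z = -1.0470 + 0.7110i, |z|^2 = 1.6017
Iter 2: z = -0.4563 + -0.7778i, |z|^2 = 0.8132
Iter 3: z = -1.4438 + 1.4209i, |z|^2 = 4.1034
Escaped at iteration 3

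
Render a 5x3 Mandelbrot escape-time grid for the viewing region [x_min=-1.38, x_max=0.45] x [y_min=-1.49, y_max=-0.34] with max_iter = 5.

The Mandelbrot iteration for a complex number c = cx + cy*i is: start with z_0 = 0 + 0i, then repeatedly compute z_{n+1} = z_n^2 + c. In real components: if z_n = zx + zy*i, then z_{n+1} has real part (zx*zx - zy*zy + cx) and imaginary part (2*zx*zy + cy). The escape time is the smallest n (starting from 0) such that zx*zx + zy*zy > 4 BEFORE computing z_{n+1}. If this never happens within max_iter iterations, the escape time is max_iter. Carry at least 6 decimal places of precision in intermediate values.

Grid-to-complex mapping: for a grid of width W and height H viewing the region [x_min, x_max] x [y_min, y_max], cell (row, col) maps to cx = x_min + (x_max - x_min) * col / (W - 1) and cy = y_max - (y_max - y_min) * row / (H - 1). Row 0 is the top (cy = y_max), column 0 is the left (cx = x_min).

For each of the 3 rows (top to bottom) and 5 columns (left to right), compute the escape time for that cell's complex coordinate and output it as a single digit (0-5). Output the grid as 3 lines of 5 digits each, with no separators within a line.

(row=0, col=0): c = -1.3800 + -0.3400i → escape time 5
(row=0, col=1): c = -0.9225 + -0.3400i → escape time 5
(row=0, col=2): c = -0.4650 + -0.3400i → escape time 5
(row=0, col=3): c = -0.0075 + -0.3400i → escape time 5
(row=0, col=4): c = 0.4500 + -0.3400i → escape time 5
(row=1, col=0): c = -1.3800 + -0.9150i → escape time 3
(row=1, col=1): c = -0.9225 + -0.9150i → escape time 3
(row=1, col=2): c = -0.4650 + -0.9150i → escape time 4
(row=1, col=3): c = -0.0075 + -0.9150i → escape time 5
(row=1, col=4): c = 0.4500 + -0.9150i → escape time 3
(row=2, col=0): c = -1.3800 + -1.4900i → escape time 1
(row=2, col=1): c = -0.9225 + -1.4900i → escape time 2
(row=2, col=2): c = -0.4650 + -1.4900i → escape time 2
(row=2, col=3): c = -0.0075 + -1.4900i → escape time 2
(row=2, col=4): c = 0.4500 + -1.4900i → escape time 2

Answer: 55555
33453
12222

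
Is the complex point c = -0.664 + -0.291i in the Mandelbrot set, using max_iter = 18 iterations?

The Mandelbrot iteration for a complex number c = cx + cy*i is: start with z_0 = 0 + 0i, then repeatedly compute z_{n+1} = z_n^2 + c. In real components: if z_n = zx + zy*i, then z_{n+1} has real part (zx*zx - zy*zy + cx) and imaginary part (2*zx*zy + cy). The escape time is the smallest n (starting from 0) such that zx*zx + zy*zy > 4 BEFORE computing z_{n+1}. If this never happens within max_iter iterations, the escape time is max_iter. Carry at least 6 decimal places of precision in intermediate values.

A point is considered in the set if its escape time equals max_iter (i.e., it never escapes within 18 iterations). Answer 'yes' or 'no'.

z_0 = 0 + 0i, c = -0.6640 + -0.2910i
Iter 1: z = -0.6640 + -0.2910i, |z|^2 = 0.5256
Iter 2: z = -0.3078 + 0.0954i, |z|^2 = 0.1038
Iter 3: z = -0.5784 + -0.3498i, |z|^2 = 0.4569
Iter 4: z = -0.4518 + 0.1136i, |z|^2 = 0.2170
Iter 5: z = -0.4728 + -0.3936i, |z|^2 = 0.3785
Iter 6: z = -0.5954 + 0.0812i, |z|^2 = 0.3611
Iter 7: z = -0.3161 + -0.3877i, |z|^2 = 0.2502
Iter 8: z = -0.7144 + -0.0459i, |z|^2 = 0.5125
Iter 9: z = -0.1557 + -0.2254i, |z|^2 = 0.0750
Iter 10: z = -0.6905 + -0.2208i, |z|^2 = 0.5256
Iter 11: z = -0.2359 + 0.0140i, |z|^2 = 0.0558
Iter 12: z = -0.6085 + -0.2976i, |z|^2 = 0.4589
Iter 13: z = -0.3822 + 0.0712i, |z|^2 = 0.1512
Iter 14: z = -0.5230 + -0.3454i, |z|^2 = 0.3928
Iter 15: z = -0.5098 + 0.0703i, |z|^2 = 0.2649
Iter 16: z = -0.4090 + -0.3627i, |z|^2 = 0.2988
Iter 17: z = -0.6282 + 0.0057i, |z|^2 = 0.3947
Did not escape in 18 iterations → in set

Answer: yes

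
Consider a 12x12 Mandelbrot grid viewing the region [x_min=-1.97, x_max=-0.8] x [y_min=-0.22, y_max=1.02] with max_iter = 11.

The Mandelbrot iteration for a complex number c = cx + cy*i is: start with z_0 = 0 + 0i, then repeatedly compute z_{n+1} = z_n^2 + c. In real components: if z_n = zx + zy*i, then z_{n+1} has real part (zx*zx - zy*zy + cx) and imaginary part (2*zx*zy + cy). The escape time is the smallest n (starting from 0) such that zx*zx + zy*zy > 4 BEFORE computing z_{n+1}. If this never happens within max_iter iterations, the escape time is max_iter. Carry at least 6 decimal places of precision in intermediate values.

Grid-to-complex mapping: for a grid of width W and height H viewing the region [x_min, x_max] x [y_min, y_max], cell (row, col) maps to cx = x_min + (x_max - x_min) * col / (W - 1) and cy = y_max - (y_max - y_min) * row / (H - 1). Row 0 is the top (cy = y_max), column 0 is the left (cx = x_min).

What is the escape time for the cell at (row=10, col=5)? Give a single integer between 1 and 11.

z_0 = 0 + 0i, c = -1.4382 + -0.1073i
Iter 1: z = -1.4382 + -0.1073i, |z|^2 = 2.0799
Iter 2: z = 0.6187 + 0.2013i, |z|^2 = 0.4233
Iter 3: z = -1.0959 + 0.1418i, |z|^2 = 1.2212
Iter 4: z = -0.2572 + -0.4180i, |z|^2 = 0.2409
Iter 5: z = -1.5468 + 0.1078i, |z|^2 = 2.4042
Iter 6: z = 0.9428 + -0.4407i, |z|^2 = 1.0830
Iter 7: z = -0.7436 + -0.9382i, |z|^2 = 1.4332
Iter 8: z = -1.7655 + 1.2881i, |z|^2 = 4.7761
Escaped at iteration 8

Answer: 8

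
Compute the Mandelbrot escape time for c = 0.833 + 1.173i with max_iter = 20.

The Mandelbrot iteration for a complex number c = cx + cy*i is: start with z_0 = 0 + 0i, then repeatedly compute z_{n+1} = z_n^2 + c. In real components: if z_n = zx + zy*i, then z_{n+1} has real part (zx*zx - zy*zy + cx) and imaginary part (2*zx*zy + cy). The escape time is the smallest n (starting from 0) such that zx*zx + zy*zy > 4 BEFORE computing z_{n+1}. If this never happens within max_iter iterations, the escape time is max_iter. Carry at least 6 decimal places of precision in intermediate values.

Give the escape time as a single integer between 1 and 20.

Answer: 2

Derivation:
z_0 = 0 + 0i, c = 0.8330 + 1.1730i
Iter 1: z = 0.8330 + 1.1730i, |z|^2 = 2.0698
Iter 2: z = 0.1510 + 3.1272i, |z|^2 = 9.8023
Escaped at iteration 2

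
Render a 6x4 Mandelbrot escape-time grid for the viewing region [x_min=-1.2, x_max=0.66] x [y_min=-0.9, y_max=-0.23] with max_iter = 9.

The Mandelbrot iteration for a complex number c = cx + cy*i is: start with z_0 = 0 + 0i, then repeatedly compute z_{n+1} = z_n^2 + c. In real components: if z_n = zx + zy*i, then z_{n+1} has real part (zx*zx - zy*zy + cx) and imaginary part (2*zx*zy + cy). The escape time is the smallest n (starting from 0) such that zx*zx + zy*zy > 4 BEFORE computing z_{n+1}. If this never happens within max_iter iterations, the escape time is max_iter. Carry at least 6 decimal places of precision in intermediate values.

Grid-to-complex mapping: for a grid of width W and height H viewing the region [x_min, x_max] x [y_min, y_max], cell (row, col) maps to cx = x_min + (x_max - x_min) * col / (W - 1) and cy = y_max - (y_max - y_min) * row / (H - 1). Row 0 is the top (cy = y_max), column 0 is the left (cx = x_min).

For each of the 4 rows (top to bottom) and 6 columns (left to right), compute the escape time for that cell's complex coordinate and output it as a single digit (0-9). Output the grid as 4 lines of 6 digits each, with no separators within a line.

Answer: 999994
669993
349973
335942

Derivation:
(row=0, col=0): c = -1.2000 + -0.2300i → escape time 9
(row=0, col=1): c = -0.8280 + -0.2300i → escape time 9
(row=0, col=2): c = -0.4560 + -0.2300i → escape time 9
(row=0, col=3): c = -0.0840 + -0.2300i → escape time 9
(row=0, col=4): c = 0.2880 + -0.2300i → escape time 9
(row=0, col=5): c = 0.6600 + -0.2300i → escape time 4
(row=1, col=0): c = -1.2000 + -0.4533i → escape time 6
(row=1, col=1): c = -0.8280 + -0.4533i → escape time 6
(row=1, col=2): c = -0.4560 + -0.4533i → escape time 9
(row=1, col=3): c = -0.0840 + -0.4533i → escape time 9
(row=1, col=4): c = 0.2880 + -0.4533i → escape time 9
(row=1, col=5): c = 0.6600 + -0.4533i → escape time 3
(row=2, col=0): c = -1.2000 + -0.6767i → escape time 3
(row=2, col=1): c = -0.8280 + -0.6767i → escape time 4
(row=2, col=2): c = -0.4560 + -0.6767i → escape time 9
(row=2, col=3): c = -0.0840 + -0.6767i → escape time 9
(row=2, col=4): c = 0.2880 + -0.6767i → escape time 7
(row=2, col=5): c = 0.6600 + -0.6767i → escape time 3
(row=3, col=0): c = -1.2000 + -0.9000i → escape time 3
(row=3, col=1): c = -0.8280 + -0.9000i → escape time 3
(row=3, col=2): c = -0.4560 + -0.9000i → escape time 5
(row=3, col=3): c = -0.0840 + -0.9000i → escape time 9
(row=3, col=4): c = 0.2880 + -0.9000i → escape time 4
(row=3, col=5): c = 0.6600 + -0.9000i → escape time 2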